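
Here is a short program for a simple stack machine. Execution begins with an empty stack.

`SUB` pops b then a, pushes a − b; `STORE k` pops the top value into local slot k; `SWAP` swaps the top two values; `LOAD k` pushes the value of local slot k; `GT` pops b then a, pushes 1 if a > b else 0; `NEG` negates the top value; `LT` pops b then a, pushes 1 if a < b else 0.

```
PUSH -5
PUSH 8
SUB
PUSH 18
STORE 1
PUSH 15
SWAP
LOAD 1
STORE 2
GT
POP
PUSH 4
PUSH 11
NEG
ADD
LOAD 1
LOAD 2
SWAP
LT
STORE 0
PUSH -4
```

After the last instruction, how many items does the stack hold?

2

PUSH -5  -5
PUSH 8   -5 8
SUB      -13
PUSH 18  -13 18
STORE 1  -13
PUSH 15  -13 15
SWAP     15 -13
LOAD 1   15 -13 18
STORE 2  15 -13
GT       1
POP      (empty)
PUSH 4   4
PUSH 11  4 11
NEG      4 -11
ADD      -7
LOAD 1   -7 18
LOAD 2   -7 18 18
SWAP     -7 18 18
LT       -7 0
STORE 0  -7
PUSH -4  -7 -4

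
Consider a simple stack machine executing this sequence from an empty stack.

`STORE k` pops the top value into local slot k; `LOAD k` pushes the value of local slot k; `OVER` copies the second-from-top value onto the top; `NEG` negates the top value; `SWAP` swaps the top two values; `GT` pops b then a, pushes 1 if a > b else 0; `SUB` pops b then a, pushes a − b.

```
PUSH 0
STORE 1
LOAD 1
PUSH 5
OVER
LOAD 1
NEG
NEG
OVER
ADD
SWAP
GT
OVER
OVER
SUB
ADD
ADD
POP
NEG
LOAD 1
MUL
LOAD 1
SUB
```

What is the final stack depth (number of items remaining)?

PUSH 0   [0]
STORE 1  []
LOAD 1   [0]
PUSH 5   [0, 5]
OVER     [0, 5, 0]
LOAD 1   [0, 5, 0, 0]
NEG      [0, 5, 0, 0]
NEG      [0, 5, 0, 0]
OVER     [0, 5, 0, 0, 0]
ADD      [0, 5, 0, 0]
SWAP     [0, 5, 0, 0]
GT       [0, 5, 0]
OVER     [0, 5, 0, 5]
OVER     [0, 5, 0, 5, 0]
SUB      [0, 5, 0, 5]
ADD      [0, 5, 5]
ADD      [0, 10]
POP      [0]
NEG      [0]
LOAD 1   [0, 0]
MUL      [0]
LOAD 1   [0, 0]
SUB      [0]

1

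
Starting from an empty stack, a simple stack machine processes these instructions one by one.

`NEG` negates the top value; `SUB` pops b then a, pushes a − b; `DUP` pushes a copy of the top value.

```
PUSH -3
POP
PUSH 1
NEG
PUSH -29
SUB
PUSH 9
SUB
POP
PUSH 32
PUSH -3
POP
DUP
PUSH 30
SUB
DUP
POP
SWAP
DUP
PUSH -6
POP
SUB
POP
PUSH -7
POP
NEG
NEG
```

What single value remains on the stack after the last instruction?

2

PUSH -3   -3
POP       (empty)
PUSH 1    1
NEG       -1
PUSH -29  -1 -29
SUB       28
PUSH 9    28 9
SUB       19
POP       (empty)
PUSH 32   32
PUSH -3   32 -3
POP       32
DUP       32 32
PUSH 30   32 32 30
SUB       32 2
DUP       32 2 2
POP       32 2
SWAP      2 32
DUP       2 32 32
PUSH -6   2 32 32 -6
POP       2 32 32
SUB       2 0
POP       2
PUSH -7   2 -7
POP       2
NEG       -2
NEG       2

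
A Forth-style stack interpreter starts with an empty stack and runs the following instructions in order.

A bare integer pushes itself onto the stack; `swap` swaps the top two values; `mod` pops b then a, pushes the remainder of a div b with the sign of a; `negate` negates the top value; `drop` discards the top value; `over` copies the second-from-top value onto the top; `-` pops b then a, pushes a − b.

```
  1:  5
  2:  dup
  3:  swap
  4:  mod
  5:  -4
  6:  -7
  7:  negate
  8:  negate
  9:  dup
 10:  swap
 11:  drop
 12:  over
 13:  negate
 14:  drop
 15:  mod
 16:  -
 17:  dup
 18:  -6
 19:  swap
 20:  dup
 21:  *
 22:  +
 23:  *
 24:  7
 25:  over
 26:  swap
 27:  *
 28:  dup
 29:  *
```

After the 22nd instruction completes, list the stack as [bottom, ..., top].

[4, 10]

5      : 5
dup    : 5 5
swap   : 5 5
mod    : 0
-4     : 0 -4
-7     : 0 -4 -7
negate : 0 -4 7
negate : 0 -4 -7
dup    : 0 -4 -7 -7
swap   : 0 -4 -7 -7
drop   : 0 -4 -7
over   : 0 -4 -7 -4
negate : 0 -4 -7 4
drop   : 0 -4 -7
mod    : 0 -4
-      : 4
dup    : 4 4
-6     : 4 4 -6
swap   : 4 -6 4
dup    : 4 -6 4 4
*      : 4 -6 16
+      : 4 10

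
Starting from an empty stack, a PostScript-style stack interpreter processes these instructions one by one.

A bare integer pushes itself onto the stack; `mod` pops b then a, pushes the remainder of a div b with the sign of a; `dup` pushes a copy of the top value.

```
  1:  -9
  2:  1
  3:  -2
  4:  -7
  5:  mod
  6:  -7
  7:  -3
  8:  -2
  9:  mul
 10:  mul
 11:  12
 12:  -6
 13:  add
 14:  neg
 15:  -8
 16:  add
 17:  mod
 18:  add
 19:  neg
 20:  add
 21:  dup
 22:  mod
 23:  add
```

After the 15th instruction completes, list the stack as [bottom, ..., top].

-9  → [-9]
1   → [-9, 1]
-2  → [-9, 1, -2]
-7  → [-9, 1, -2, -7]
mod → [-9, 1, -2]
-7  → [-9, 1, -2, -7]
-3  → [-9, 1, -2, -7, -3]
-2  → [-9, 1, -2, -7, -3, -2]
mul → [-9, 1, -2, -7, 6]
mul → [-9, 1, -2, -42]
12  → [-9, 1, -2, -42, 12]
-6  → [-9, 1, -2, -42, 12, -6]
add → [-9, 1, -2, -42, 6]
neg → [-9, 1, -2, -42, -6]
-8  → [-9, 1, -2, -42, -6, -8]

[-9, 1, -2, -42, -6, -8]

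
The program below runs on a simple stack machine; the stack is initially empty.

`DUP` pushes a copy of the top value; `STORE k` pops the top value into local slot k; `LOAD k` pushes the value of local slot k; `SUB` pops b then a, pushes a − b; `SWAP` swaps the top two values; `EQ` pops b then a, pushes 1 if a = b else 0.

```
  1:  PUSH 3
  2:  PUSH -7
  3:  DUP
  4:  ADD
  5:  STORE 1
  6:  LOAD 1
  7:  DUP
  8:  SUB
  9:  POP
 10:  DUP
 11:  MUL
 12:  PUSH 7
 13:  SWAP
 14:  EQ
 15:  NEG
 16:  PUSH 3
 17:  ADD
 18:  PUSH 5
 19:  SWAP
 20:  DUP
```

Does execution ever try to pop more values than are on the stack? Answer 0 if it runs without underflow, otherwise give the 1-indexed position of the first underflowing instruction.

PUSH 3  → 3
PUSH -7 → 3 -7
DUP     → 3 -7 -7
ADD     → 3 -14
STORE 1 → 3
LOAD 1  → 3 -14
DUP     → 3 -14 -14
SUB     → 3 0
POP     → 3
DUP     → 3 3
MUL     → 9
PUSH 7  → 9 7
SWAP    → 7 9
EQ      → 0
NEG     → 0
PUSH 3  → 0 3
ADD     → 3
PUSH 5  → 3 5
SWAP    → 5 3
DUP     → 5 3 3

0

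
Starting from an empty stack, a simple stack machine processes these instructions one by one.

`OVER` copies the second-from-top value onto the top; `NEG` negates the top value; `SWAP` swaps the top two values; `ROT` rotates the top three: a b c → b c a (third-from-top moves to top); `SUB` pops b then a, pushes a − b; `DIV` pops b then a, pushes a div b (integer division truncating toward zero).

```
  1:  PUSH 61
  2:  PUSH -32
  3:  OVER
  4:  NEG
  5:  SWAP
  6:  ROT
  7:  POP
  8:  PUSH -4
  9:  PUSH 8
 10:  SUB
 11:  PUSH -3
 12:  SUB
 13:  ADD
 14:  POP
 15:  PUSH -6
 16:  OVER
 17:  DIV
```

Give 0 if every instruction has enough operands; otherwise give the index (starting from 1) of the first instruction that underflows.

0

PUSH 61   61
PUSH -32  61 -32
OVER      61 -32 61
NEG       61 -32 -61
SWAP      61 -61 -32
ROT       -61 -32 61
POP       -61 -32
PUSH -4   -61 -32 -4
PUSH 8    -61 -32 -4 8
SUB       -61 -32 -12
PUSH -3   -61 -32 -12 -3
SUB       -61 -32 -9
ADD       -61 -41
POP       -61
PUSH -6   -61 -6
OVER      -61 -6 -61
DIV       -61 0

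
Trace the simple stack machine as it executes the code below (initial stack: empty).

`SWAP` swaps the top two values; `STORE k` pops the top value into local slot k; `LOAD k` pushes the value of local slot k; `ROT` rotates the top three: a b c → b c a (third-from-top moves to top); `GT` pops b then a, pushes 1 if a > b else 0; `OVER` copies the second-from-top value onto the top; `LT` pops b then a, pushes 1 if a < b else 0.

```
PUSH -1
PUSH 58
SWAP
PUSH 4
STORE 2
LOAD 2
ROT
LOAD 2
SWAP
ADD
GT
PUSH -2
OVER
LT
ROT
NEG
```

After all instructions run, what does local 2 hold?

PUSH -1 : [-1]
PUSH 58 : [-1, 58]
SWAP    : [58, -1]
PUSH 4  : [58, -1, 4]
STORE 2 : [58, -1]
LOAD 2  : [58, -1, 4]
ROT     : [-1, 4, 58]
LOAD 2  : [-1, 4, 58, 4]
SWAP    : [-1, 4, 4, 58]
ADD     : [-1, 4, 62]
GT      : [-1, 0]
PUSH -2 : [-1, 0, -2]
OVER    : [-1, 0, -2, 0]
LT      : [-1, 0, 1]
ROT     : [0, 1, -1]
NEG     : [0, 1, 1]

4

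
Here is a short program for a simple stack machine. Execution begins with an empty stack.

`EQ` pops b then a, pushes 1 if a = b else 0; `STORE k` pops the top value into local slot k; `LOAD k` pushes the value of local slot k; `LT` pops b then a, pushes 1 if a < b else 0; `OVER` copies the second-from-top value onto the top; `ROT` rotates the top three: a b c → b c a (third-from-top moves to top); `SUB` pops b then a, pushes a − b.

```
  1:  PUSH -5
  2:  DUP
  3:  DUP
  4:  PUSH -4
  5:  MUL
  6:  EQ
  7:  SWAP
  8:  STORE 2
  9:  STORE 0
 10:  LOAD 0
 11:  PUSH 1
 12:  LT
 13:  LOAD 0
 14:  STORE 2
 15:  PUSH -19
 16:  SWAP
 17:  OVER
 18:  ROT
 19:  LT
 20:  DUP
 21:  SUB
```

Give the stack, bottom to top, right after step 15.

PUSH -5   -5
DUP       -5 -5
DUP       -5 -5 -5
PUSH -4   -5 -5 -5 -4
MUL       -5 -5 20
EQ        -5 0
SWAP      0 -5
STORE 2   0
STORE 0   (empty)
LOAD 0    0
PUSH 1    0 1
LT        1
LOAD 0    1 0
STORE 2   1
PUSH -19  1 -19

[1, -19]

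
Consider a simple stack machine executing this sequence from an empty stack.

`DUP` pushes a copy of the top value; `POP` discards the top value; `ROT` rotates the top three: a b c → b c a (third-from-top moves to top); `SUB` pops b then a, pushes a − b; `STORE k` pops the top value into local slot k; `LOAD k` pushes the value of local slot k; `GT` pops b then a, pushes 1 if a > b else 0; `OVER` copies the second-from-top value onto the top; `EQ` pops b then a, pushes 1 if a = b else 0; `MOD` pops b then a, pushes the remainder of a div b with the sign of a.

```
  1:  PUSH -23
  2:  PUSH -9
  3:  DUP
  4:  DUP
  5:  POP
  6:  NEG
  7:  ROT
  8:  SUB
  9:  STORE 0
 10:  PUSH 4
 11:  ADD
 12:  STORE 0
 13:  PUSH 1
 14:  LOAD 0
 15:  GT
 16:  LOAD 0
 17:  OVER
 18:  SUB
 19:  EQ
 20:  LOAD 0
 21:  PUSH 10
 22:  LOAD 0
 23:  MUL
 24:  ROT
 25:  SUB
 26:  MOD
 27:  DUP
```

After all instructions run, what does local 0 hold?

PUSH -23 → -23
PUSH -9  → -23 -9
DUP      → -23 -9 -9
DUP      → -23 -9 -9 -9
POP      → -23 -9 -9
NEG      → -23 -9 9
ROT      → -9 9 -23
SUB      → -9 32
STORE 0  → -9
PUSH 4   → -9 4
ADD      → -5
STORE 0  → (empty)
PUSH 1   → 1
LOAD 0   → 1 -5
GT       → 1
LOAD 0   → 1 -5
OVER     → 1 -5 1
SUB      → 1 -6
EQ       → 0
LOAD 0   → 0 -5
PUSH 10  → 0 -5 10
LOAD 0   → 0 -5 10 -5
MUL      → 0 -5 -50
ROT      → -5 -50 0
SUB      → -5 -50
MOD      → -5
DUP      → -5 -5

-5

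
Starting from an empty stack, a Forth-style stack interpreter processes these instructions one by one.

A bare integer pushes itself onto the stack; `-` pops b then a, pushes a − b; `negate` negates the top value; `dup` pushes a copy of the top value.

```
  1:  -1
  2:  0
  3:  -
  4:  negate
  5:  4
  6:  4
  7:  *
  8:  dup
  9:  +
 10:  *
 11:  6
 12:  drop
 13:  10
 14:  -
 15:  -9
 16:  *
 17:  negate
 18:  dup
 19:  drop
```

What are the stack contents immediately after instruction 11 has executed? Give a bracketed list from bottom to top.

[32, 6]

-1     : [-1]
0      : [-1, 0]
-      : [-1]
negate : [1]
4      : [1, 4]
4      : [1, 4, 4]
*      : [1, 16]
dup    : [1, 16, 16]
+      : [1, 32]
*      : [32]
6      : [32, 6]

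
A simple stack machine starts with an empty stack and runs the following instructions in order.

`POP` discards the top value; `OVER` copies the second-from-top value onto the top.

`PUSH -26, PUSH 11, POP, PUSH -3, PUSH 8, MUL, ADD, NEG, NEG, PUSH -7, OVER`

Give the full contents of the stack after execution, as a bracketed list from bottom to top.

PUSH -26 : -26
PUSH 11  : -26 11
POP      : -26
PUSH -3  : -26 -3
PUSH 8   : -26 -3 8
MUL      : -26 -24
ADD      : -50
NEG      : 50
NEG      : -50
PUSH -7  : -50 -7
OVER     : -50 -7 -50

[-50, -7, -50]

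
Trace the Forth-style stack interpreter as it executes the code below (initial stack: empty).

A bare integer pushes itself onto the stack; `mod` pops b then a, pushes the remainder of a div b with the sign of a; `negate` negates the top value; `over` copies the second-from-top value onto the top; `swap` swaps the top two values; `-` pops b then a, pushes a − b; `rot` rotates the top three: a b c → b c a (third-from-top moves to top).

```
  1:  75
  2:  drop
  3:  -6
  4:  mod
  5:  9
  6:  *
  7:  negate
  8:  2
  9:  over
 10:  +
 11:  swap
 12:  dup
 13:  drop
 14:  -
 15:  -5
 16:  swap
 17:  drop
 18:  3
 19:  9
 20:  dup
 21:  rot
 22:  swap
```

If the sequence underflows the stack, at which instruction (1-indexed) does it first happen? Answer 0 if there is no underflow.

75   → 75
drop → (empty)
-6   → -6
mod  — needs 2 operands, stack has 1 → underflow

4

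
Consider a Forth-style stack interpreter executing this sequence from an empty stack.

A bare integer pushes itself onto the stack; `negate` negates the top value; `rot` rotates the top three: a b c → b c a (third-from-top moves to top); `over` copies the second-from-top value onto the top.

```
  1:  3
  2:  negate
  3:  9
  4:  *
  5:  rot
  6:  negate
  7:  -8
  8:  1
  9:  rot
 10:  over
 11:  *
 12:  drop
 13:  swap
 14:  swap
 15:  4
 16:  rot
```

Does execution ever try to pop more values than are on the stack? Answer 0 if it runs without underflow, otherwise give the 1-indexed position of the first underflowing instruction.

5

3      → 3
negate → -3
9      → -3 9
*      → -27
rot  — needs 3 operands, stack has 1 → underflow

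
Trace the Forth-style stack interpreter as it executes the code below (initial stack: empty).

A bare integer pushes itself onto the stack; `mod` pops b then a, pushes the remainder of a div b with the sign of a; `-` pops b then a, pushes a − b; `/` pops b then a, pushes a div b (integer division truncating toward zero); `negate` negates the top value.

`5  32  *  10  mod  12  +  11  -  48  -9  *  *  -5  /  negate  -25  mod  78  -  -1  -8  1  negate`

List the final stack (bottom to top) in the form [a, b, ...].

5      : [5]
32     : [5, 32]
*      : [160]
10     : [160, 10]
mod    : [0]
12     : [0, 12]
+      : [12]
11     : [12, 11]
-      : [1]
48     : [1, 48]
-9     : [1, 48, -9]
*      : [1, -432]
*      : [-432]
-5     : [-432, -5]
/      : [86]
negate : [-86]
-25    : [-86, -25]
mod    : [-11]
78     : [-11, 78]
-      : [-89]
-1     : [-89, -1]
-8     : [-89, -1, -8]
1      : [-89, -1, -8, 1]
negate : [-89, -1, -8, -1]

[-89, -1, -8, -1]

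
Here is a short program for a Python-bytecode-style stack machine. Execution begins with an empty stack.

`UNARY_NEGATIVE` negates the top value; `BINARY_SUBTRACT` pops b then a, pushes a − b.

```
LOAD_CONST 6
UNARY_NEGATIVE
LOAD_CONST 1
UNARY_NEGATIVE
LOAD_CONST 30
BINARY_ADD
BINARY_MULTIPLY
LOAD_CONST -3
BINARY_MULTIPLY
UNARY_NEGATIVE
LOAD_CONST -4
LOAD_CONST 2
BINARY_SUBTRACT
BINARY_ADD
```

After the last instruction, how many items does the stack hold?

LOAD_CONST 6    : [6]
UNARY_NEGATIVE  : [-6]
LOAD_CONST 1    : [-6, 1]
UNARY_NEGATIVE  : [-6, -1]
LOAD_CONST 30   : [-6, -1, 30]
BINARY_ADD      : [-6, 29]
BINARY_MULTIPLY : [-174]
LOAD_CONST -3   : [-174, -3]
BINARY_MULTIPLY : [522]
UNARY_NEGATIVE  : [-522]
LOAD_CONST -4   : [-522, -4]
LOAD_CONST 2    : [-522, -4, 2]
BINARY_SUBTRACT : [-522, -6]
BINARY_ADD      : [-528]

1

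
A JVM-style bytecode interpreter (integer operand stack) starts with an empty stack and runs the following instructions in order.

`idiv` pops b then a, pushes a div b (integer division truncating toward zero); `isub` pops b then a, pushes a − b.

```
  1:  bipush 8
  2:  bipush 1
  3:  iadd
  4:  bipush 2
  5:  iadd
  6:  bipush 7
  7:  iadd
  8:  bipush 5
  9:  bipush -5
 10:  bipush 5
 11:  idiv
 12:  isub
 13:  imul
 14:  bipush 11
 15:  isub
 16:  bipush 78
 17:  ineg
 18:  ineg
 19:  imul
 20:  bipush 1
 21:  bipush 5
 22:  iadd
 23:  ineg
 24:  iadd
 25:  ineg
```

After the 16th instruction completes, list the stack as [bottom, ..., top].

bipush 8  : 8
bipush 1  : 8 1
iadd      : 9
bipush 2  : 9 2
iadd      : 11
bipush 7  : 11 7
iadd      : 18
bipush 5  : 18 5
bipush -5 : 18 5 -5
bipush 5  : 18 5 -5 5
idiv      : 18 5 -1
isub      : 18 6
imul      : 108
bipush 11 : 108 11
isub      : 97
bipush 78 : 97 78

[97, 78]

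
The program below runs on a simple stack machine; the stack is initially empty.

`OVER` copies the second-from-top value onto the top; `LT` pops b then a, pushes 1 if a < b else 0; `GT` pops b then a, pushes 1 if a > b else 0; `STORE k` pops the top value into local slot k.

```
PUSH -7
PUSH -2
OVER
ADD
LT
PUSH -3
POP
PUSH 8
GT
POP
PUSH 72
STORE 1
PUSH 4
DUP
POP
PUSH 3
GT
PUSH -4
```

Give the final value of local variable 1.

PUSH -7 : -7
PUSH -2 : -7 -2
OVER    : -7 -2 -7
ADD     : -7 -9
LT      : 0
PUSH -3 : 0 -3
POP     : 0
PUSH 8  : 0 8
GT      : 0
POP     : (empty)
PUSH 72 : 72
STORE 1 : (empty)
PUSH 4  : 4
DUP     : 4 4
POP     : 4
PUSH 3  : 4 3
GT      : 1
PUSH -4 : 1 -4

72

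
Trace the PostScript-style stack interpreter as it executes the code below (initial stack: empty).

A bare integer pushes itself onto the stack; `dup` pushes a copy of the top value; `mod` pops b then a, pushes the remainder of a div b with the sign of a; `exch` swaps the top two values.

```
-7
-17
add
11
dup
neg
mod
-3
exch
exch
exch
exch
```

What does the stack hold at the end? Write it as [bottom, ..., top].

-7   : [-7]
-17  : [-7, -17]
add  : [-24]
11   : [-24, 11]
dup  : [-24, 11, 11]
neg  : [-24, 11, -11]
mod  : [-24, 0]
-3   : [-24, 0, -3]
exch : [-24, -3, 0]
exch : [-24, 0, -3]
exch : [-24, -3, 0]
exch : [-24, 0, -3]

[-24, 0, -3]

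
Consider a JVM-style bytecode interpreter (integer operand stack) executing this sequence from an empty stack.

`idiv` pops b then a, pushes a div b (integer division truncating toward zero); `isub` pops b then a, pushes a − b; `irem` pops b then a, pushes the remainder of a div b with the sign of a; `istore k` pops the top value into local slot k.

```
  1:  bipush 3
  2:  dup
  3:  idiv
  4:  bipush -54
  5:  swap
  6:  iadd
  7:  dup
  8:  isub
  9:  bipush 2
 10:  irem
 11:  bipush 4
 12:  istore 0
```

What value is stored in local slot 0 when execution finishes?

4

bipush 3   : [3]
dup        : [3, 3]
idiv       : [1]
bipush -54 : [1, -54]
swap       : [-54, 1]
iadd       : [-53]
dup        : [-53, -53]
isub       : [0]
bipush 2   : [0, 2]
irem       : [0]
bipush 4   : [0, 4]
istore 0   : [0]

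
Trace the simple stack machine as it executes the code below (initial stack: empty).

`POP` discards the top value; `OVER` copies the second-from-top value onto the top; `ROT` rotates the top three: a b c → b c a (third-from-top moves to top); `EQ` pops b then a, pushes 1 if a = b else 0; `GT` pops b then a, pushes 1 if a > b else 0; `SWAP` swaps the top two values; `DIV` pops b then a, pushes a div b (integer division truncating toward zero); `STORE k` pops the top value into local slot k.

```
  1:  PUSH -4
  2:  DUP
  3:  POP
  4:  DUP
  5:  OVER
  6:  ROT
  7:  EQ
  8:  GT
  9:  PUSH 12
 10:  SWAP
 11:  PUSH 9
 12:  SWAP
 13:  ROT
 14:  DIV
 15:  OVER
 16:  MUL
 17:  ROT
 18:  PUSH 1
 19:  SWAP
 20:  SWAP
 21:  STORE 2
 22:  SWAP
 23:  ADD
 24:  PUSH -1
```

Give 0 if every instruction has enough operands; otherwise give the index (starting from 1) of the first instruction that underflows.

PUSH -4  [-4]
DUP      [-4, -4]
POP      [-4]
DUP      [-4, -4]
OVER     [-4, -4, -4]
ROT      [-4, -4, -4]
EQ       [-4, 1]
GT       [0]
PUSH 12  [0, 12]
SWAP     [12, 0]
PUSH 9   [12, 0, 9]
SWAP     [12, 9, 0]
ROT      [9, 0, 12]
DIV      [9, 0]
OVER     [9, 0, 9]
MUL      [9, 0]
ROT  — needs 3 operands, stack has 2 → underflow

17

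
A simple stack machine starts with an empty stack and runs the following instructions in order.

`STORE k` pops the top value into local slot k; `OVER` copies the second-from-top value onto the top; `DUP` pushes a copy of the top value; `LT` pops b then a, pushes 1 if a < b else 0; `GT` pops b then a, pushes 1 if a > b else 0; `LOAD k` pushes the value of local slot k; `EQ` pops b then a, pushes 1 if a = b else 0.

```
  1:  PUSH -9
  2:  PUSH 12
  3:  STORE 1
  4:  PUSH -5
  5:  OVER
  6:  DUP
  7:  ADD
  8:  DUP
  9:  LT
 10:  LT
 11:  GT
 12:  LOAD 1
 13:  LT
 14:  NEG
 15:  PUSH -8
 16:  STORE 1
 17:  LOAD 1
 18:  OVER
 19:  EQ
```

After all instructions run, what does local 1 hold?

PUSH -9 -> [-9]
PUSH 12 -> [-9, 12]
STORE 1 -> [-9]
PUSH -5 -> [-9, -5]
OVER    -> [-9, -5, -9]
DUP     -> [-9, -5, -9, -9]
ADD     -> [-9, -5, -18]
DUP     -> [-9, -5, -18, -18]
LT      -> [-9, -5, 0]
LT      -> [-9, 1]
GT      -> [0]
LOAD 1  -> [0, 12]
LT      -> [1]
NEG     -> [-1]
PUSH -8 -> [-1, -8]
STORE 1 -> [-1]
LOAD 1  -> [-1, -8]
OVER    -> [-1, -8, -1]
EQ      -> [-1, 0]

-8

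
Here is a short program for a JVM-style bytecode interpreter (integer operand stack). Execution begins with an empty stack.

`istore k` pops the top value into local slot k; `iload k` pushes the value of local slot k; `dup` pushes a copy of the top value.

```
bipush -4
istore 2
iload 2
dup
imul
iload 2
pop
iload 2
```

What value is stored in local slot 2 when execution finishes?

-4

bipush -4 → [-4]
istore 2  → []
iload 2   → [-4]
dup       → [-4, -4]
imul      → [16]
iload 2   → [16, -4]
pop       → [16]
iload 2   → [16, -4]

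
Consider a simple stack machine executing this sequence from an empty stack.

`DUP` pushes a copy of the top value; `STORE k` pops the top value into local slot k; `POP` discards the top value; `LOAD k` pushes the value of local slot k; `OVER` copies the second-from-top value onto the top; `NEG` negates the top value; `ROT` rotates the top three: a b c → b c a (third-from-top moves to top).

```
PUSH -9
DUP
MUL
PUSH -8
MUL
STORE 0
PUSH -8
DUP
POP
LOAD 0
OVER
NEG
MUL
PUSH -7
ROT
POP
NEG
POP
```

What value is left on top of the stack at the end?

PUSH -9 : [-9]
DUP     : [-9, -9]
MUL     : [81]
PUSH -8 : [81, -8]
MUL     : [-648]
STORE 0 : []
PUSH -8 : [-8]
DUP     : [-8, -8]
POP     : [-8]
LOAD 0  : [-8, -648]
OVER    : [-8, -648, -8]
NEG     : [-8, -648, 8]
MUL     : [-8, -5184]
PUSH -7 : [-8, -5184, -7]
ROT     : [-5184, -7, -8]
POP     : [-5184, -7]
NEG     : [-5184, 7]
POP     : [-5184]

-5184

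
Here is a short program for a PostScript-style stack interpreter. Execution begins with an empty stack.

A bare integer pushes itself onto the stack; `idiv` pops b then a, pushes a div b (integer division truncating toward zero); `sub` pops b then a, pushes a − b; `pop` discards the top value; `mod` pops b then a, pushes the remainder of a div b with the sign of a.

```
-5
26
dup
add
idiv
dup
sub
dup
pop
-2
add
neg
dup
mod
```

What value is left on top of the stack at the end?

-5    [-5]
26    [-5, 26]
dup   [-5, 26, 26]
add   [-5, 52]
idiv  [0]
dup   [0, 0]
sub   [0]
dup   [0, 0]
pop   [0]
-2    [0, -2]
add   [-2]
neg   [2]
dup   [2, 2]
mod   [0]

0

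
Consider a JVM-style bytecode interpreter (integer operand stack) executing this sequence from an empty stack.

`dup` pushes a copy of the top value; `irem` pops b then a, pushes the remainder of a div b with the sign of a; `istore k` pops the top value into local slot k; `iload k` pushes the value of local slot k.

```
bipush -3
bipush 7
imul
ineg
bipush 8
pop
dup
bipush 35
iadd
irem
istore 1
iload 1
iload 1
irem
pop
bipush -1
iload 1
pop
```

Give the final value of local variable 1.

21

bipush -3 -> -3
bipush 7  -> -3 7
imul      -> -21
ineg      -> 21
bipush 8  -> 21 8
pop       -> 21
dup       -> 21 21
bipush 35 -> 21 21 35
iadd      -> 21 56
irem      -> 21
istore 1  -> (empty)
iload 1   -> 21
iload 1   -> 21 21
irem      -> 0
pop       -> (empty)
bipush -1 -> -1
iload 1   -> -1 21
pop       -> -1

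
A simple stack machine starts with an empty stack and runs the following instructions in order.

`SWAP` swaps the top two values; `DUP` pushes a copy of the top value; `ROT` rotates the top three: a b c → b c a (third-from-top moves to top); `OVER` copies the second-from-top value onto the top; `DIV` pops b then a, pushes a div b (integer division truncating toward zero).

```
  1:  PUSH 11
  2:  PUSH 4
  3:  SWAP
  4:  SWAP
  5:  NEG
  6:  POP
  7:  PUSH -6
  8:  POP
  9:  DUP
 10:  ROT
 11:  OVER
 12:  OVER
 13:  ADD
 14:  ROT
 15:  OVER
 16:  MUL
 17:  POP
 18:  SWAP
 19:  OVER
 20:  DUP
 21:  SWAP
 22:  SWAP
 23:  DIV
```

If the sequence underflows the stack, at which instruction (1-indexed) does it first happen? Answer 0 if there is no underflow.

PUSH 11 : 11
PUSH 4  : 11 4
SWAP    : 4 11
SWAP    : 11 4
NEG     : 11 -4
POP     : 11
PUSH -6 : 11 -6
POP     : 11
DUP     : 11 11
ROT  — needs 3 operands, stack has 2 → underflow

10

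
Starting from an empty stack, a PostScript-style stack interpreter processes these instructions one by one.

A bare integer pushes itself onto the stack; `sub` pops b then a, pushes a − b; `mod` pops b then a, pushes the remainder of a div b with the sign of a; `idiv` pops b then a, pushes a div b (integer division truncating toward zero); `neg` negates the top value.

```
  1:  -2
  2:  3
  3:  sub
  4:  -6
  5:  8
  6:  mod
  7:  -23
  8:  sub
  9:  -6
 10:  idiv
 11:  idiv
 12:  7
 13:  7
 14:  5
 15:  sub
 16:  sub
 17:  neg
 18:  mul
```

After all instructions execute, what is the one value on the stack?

-2   → [-2]
3    → [-2, 3]
sub  → [-5]
-6   → [-5, -6]
8    → [-5, -6, 8]
mod  → [-5, -6]
-23  → [-5, -6, -23]
sub  → [-5, 17]
-6   → [-5, 17, -6]
idiv → [-5, -2]
idiv → [2]
7    → [2, 7]
7    → [2, 7, 7]
5    → [2, 7, 7, 5]
sub  → [2, 7, 2]
sub  → [2, 5]
neg  → [2, -5]
mul  → [-10]

-10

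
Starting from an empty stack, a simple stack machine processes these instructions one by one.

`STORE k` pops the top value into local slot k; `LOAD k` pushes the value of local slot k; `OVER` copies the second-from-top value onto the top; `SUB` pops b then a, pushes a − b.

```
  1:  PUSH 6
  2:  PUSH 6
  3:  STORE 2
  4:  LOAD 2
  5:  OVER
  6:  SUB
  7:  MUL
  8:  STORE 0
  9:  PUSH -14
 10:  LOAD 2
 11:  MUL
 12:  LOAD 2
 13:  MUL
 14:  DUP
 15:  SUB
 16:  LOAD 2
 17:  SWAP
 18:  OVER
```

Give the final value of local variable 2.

6

PUSH 6   → [6]
PUSH 6   → [6, 6]
STORE 2  → [6]
LOAD 2   → [6, 6]
OVER     → [6, 6, 6]
SUB      → [6, 0]
MUL      → [0]
STORE 0  → []
PUSH -14 → [-14]
LOAD 2   → [-14, 6]
MUL      → [-84]
LOAD 2   → [-84, 6]
MUL      → [-504]
DUP      → [-504, -504]
SUB      → [0]
LOAD 2   → [0, 6]
SWAP     → [6, 0]
OVER     → [6, 0, 6]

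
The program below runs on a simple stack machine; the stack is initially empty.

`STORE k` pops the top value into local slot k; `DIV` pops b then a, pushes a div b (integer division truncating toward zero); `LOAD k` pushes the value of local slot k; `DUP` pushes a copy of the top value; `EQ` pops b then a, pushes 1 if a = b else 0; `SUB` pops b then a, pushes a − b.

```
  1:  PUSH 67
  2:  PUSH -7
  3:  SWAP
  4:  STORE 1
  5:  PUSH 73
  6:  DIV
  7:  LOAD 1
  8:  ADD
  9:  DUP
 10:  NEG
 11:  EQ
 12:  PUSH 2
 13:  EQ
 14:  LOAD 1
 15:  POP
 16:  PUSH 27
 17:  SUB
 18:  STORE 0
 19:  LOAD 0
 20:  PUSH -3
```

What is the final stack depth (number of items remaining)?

PUSH 67  [67]
PUSH -7  [67, -7]
SWAP     [-7, 67]
STORE 1  [-7]
PUSH 73  [-7, 73]
DIV      [0]
LOAD 1   [0, 67]
ADD      [67]
DUP      [67, 67]
NEG      [67, -67]
EQ       [0]
PUSH 2   [0, 2]
EQ       [0]
LOAD 1   [0, 67]
POP      [0]
PUSH 27  [0, 27]
SUB      [-27]
STORE 0  []
LOAD 0   [-27]
PUSH -3  [-27, -3]

2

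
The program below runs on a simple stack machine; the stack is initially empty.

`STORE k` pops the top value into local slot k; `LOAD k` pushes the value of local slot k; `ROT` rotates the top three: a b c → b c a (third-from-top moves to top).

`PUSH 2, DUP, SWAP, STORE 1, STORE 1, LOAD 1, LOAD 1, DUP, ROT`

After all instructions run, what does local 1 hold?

PUSH 2  : [2]
DUP     : [2, 2]
SWAP    : [2, 2]
STORE 1 : [2]
STORE 1 : []
LOAD 1  : [2]
LOAD 1  : [2, 2]
DUP     : [2, 2, 2]
ROT     : [2, 2, 2]

2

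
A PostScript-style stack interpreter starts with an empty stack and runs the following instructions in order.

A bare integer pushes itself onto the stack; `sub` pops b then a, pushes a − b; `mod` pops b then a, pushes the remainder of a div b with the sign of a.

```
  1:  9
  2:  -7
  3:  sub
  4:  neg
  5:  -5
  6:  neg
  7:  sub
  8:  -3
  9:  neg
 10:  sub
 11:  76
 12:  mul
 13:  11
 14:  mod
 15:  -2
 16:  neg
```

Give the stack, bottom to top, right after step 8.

9   -> [9]
-7  -> [9, -7]
sub -> [16]
neg -> [-16]
-5  -> [-16, -5]
neg -> [-16, 5]
sub -> [-21]
-3  -> [-21, -3]

[-21, -3]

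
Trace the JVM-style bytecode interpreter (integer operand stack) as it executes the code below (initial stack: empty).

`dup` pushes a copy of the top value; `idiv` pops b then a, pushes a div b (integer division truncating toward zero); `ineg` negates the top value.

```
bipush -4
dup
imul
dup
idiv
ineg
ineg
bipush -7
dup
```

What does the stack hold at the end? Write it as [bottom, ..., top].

bipush -4 -> [-4]
dup       -> [-4, -4]
imul      -> [16]
dup       -> [16, 16]
idiv      -> [1]
ineg      -> [-1]
ineg      -> [1]
bipush -7 -> [1, -7]
dup       -> [1, -7, -7]

[1, -7, -7]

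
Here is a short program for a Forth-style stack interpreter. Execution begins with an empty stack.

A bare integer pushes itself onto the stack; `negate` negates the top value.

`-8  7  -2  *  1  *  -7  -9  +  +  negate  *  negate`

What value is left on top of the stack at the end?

-8      -8
7       -8 7
-2      -8 7 -2
*       -8 -14
1       -8 -14 1
*       -8 -14
-7      -8 -14 -7
-9      -8 -14 -7 -9
+       -8 -14 -16
+       -8 -30
negate  -8 30
*       -240
negate  240

240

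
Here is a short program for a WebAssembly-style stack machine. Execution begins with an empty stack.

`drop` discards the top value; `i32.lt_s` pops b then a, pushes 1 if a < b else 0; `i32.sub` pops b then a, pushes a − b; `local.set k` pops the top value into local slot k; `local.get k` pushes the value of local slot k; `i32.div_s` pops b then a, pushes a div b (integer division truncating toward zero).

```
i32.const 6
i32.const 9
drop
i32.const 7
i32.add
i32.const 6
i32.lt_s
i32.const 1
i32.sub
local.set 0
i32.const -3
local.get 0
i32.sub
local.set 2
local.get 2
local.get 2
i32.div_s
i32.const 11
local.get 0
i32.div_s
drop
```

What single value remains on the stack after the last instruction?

1

i32.const 6  → 6
i32.const 9  → 6 9
drop         → 6
i32.const 7  → 6 7
i32.add      → 13
i32.const 6  → 13 6
i32.lt_s     → 0
i32.const 1  → 0 1
i32.sub      → -1
local.set 0  → (empty)
i32.const -3 → -3
local.get 0  → -3 -1
i32.sub      → -2
local.set 2  → (empty)
local.get 2  → -2
local.get 2  → -2 -2
i32.div_s    → 1
i32.const 11 → 1 11
local.get 0  → 1 11 -1
i32.div_s    → 1 -11
drop         → 1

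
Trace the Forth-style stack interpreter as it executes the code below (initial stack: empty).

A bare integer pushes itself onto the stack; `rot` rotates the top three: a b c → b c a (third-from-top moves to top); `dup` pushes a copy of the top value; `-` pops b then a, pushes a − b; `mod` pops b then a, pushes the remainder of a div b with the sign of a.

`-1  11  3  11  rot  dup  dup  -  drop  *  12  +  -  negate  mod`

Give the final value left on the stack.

-1

-1     → -1
11     → -1 11
3      → -1 11 3
11     → -1 11 3 11
rot    → -1 3 11 11
dup    → -1 3 11 11 11
dup    → -1 3 11 11 11 11
-      → -1 3 11 11 0
drop   → -1 3 11 11
*      → -1 3 121
12     → -1 3 121 12
+      → -1 3 133
-      → -1 -130
negate → -1 130
mod    → -1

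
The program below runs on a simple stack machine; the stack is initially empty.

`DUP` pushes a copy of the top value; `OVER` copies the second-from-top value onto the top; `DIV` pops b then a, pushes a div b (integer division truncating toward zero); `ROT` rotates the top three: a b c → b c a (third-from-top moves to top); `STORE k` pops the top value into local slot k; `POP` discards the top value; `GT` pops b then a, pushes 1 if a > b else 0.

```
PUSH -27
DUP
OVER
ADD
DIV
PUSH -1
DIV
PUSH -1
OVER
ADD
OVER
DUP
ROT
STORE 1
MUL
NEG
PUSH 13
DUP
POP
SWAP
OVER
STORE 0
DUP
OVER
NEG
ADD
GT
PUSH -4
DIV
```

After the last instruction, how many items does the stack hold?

PUSH -27  -27
DUP       -27 -27
OVER      -27 -27 -27
ADD       -27 -54
DIV       0
PUSH -1   0 -1
DIV       0
PUSH -1   0 -1
OVER      0 -1 0
ADD       0 -1
OVER      0 -1 0
DUP       0 -1 0 0
ROT       0 0 0 -1
STORE 1   0 0 0
MUL       0 0
NEG       0 0
PUSH 13   0 0 13
DUP       0 0 13 13
POP       0 0 13
SWAP      0 13 0
OVER      0 13 0 13
STORE 0   0 13 0
DUP       0 13 0 0
OVER      0 13 0 0 0
NEG       0 13 0 0 0
ADD       0 13 0 0
GT        0 13 0
PUSH -4   0 13 0 -4
DIV       0 13 0

3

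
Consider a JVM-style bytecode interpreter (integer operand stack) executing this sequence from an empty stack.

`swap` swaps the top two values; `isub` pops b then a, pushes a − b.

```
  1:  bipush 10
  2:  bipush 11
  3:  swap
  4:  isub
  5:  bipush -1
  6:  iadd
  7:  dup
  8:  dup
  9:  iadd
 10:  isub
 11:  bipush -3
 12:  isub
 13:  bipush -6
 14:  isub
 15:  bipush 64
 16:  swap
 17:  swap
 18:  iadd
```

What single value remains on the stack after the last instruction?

73

bipush 10 : 10
bipush 11 : 10 11
swap      : 11 10
isub      : 1
bipush -1 : 1 -1
iadd      : 0
dup       : 0 0
dup       : 0 0 0
iadd      : 0 0
isub      : 0
bipush -3 : 0 -3
isub      : 3
bipush -6 : 3 -6
isub      : 9
bipush 64 : 9 64
swap      : 64 9
swap      : 9 64
iadd      : 73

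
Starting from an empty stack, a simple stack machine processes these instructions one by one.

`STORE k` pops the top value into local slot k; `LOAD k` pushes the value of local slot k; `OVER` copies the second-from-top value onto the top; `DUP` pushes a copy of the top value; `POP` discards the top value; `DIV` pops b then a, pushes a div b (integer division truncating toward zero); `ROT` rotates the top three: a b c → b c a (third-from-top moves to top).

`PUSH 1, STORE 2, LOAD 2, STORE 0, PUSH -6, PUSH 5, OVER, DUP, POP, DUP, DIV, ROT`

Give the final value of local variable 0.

1

PUSH 1  → 1
STORE 2 → (empty)
LOAD 2  → 1
STORE 0 → (empty)
PUSH -6 → -6
PUSH 5  → -6 5
OVER    → -6 5 -6
DUP     → -6 5 -6 -6
POP     → -6 5 -6
DUP     → -6 5 -6 -6
DIV     → -6 5 1
ROT     → 5 1 -6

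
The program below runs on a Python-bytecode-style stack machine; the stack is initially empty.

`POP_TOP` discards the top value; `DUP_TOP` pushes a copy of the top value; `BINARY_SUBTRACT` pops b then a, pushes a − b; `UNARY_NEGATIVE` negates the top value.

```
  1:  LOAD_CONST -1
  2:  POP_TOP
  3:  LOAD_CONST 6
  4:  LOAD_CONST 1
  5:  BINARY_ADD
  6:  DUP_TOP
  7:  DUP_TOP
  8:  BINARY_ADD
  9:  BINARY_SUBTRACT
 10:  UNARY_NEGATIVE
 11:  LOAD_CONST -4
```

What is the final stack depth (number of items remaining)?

2

LOAD_CONST -1   → [-1]
POP_TOP         → []
LOAD_CONST 6    → [6]
LOAD_CONST 1    → [6, 1]
BINARY_ADD      → [7]
DUP_TOP         → [7, 7]
DUP_TOP         → [7, 7, 7]
BINARY_ADD      → [7, 14]
BINARY_SUBTRACT → [-7]
UNARY_NEGATIVE  → [7]
LOAD_CONST -4   → [7, -4]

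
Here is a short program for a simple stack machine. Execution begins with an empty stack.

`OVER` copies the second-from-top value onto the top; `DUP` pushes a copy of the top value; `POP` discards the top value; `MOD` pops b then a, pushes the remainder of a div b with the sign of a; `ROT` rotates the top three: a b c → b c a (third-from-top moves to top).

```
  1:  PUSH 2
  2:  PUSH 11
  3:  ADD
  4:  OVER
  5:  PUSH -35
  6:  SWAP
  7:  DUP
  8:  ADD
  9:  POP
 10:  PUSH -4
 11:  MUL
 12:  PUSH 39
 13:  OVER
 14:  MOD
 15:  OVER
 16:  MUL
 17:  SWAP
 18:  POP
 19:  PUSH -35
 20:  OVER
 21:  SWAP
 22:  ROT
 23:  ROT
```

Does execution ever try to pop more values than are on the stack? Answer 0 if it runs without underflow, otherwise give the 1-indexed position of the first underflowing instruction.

4

PUSH 2   [2]
PUSH 11  [2, 11]
ADD      [13]
OVER  — needs 2 operands, stack has 1 → underflow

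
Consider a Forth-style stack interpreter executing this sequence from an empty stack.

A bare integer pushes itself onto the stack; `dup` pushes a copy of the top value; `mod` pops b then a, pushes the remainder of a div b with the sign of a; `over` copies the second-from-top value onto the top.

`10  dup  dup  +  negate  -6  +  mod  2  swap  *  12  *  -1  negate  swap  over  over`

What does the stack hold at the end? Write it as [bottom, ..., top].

10      10
dup     10 10
dup     10 10 10
+       10 20
negate  10 -20
-6      10 -20 -6
+       10 -26
mod     10
2       10 2
swap    2 10
*       20
12      20 12
*       240
-1      240 -1
negate  240 1
swap    1 240
over    1 240 1
over    1 240 1 240

[1, 240, 1, 240]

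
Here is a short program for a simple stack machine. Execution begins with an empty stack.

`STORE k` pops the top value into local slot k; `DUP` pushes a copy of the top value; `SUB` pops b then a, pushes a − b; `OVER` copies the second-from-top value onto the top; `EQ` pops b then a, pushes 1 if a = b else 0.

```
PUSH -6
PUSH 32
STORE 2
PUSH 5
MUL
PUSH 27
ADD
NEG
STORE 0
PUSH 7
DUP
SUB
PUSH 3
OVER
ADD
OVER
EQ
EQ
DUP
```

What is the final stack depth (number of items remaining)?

PUSH -6 → -6
PUSH 32 → -6 32
STORE 2 → -6
PUSH 5  → -6 5
MUL     → -30
PUSH 27 → -30 27
ADD     → -3
NEG     → 3
STORE 0 → (empty)
PUSH 7  → 7
DUP     → 7 7
SUB     → 0
PUSH 3  → 0 3
OVER    → 0 3 0
ADD     → 0 3
OVER    → 0 3 0
EQ      → 0 0
EQ      → 1
DUP     → 1 1

2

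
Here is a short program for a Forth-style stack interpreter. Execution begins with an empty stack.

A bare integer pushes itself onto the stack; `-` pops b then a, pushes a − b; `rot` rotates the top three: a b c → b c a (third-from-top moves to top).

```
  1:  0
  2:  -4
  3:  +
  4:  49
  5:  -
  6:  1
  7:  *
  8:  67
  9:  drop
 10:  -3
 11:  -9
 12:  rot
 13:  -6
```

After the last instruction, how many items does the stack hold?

4

0    : 0
-4   : 0 -4
+    : -4
49   : -4 49
-    : -53
1    : -53 1
*    : -53
67   : -53 67
drop : -53
-3   : -53 -3
-9   : -53 -3 -9
rot  : -3 -9 -53
-6   : -3 -9 -53 -6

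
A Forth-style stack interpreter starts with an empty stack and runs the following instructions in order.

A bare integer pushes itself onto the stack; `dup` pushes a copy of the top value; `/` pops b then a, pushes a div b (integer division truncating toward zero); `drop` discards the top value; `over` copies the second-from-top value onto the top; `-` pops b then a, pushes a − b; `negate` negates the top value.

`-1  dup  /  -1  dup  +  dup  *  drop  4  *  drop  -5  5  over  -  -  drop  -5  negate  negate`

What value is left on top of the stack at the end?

-5

-1     : -1
dup    : -1 -1
/      : 1
-1     : 1 -1
dup    : 1 -1 -1
+      : 1 -2
dup    : 1 -2 -2
*      : 1 4
drop   : 1
4      : 1 4
*      : 4
drop   : (empty)
-5     : -5
5      : -5 5
over   : -5 5 -5
-      : -5 10
-      : -15
drop   : (empty)
-5     : -5
negate : 5
negate : -5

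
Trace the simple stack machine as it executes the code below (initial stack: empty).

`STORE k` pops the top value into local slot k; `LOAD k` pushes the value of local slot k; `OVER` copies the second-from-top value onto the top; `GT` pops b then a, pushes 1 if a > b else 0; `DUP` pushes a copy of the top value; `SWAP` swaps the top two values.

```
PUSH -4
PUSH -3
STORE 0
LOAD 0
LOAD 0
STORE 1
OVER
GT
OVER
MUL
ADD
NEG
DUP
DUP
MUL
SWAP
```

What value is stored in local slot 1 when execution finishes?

-3

PUSH -4  -4
PUSH -3  -4 -3
STORE 0  -4
LOAD 0   -4 -3
LOAD 0   -4 -3 -3
STORE 1  -4 -3
OVER     -4 -3 -4
GT       -4 1
OVER     -4 1 -4
MUL      -4 -4
ADD      -8
NEG      8
DUP      8 8
DUP      8 8 8
MUL      8 64
SWAP     64 8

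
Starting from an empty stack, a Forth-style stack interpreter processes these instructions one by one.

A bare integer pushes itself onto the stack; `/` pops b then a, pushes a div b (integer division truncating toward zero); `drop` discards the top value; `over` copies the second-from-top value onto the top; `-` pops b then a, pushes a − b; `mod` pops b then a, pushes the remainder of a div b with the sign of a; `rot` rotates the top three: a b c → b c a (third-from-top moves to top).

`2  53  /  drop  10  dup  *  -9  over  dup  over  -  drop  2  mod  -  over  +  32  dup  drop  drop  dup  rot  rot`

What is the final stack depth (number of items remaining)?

2    → 2
53   → 2 53
/    → 0
drop → (empty)
10   → 10
dup  → 10 10
*    → 100
-9   → 100 -9
over → 100 -9 100
dup  → 100 -9 100 100
over → 100 -9 100 100 100
-    → 100 -9 100 0
drop → 100 -9 100
2    → 100 -9 100 2
mod  → 100 -9 0
-    → 100 -9
over → 100 -9 100
+    → 100 91
32   → 100 91 32
dup  → 100 91 32 32
drop → 100 91 32
drop → 100 91
dup  → 100 91 91
rot  → 91 91 100
rot  → 91 100 91

3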